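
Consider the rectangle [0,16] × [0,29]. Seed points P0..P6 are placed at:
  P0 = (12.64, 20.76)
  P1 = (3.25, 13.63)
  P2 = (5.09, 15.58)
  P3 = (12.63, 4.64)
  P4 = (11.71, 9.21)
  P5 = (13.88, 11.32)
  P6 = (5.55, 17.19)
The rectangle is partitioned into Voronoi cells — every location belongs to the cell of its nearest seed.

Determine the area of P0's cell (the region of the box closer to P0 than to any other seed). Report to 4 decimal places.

Area of P0's cell: 112.5741

1. box [0,16]×[0,29]: [(0, 0) (16, 0) (16, 29) (0, 29)]
2. ⊥bis P0·P1 via (7.945,17.195): [(0, 27.6583) (16, 6.5868) (16, 29) (0, 29)]  |A|=190.0389
3. ⊥bis P0·P2 via (8.865,18.17): [(16, 7.7705) (16, 29) (1.4346, 29)]  |A|=154.6077
4. ⊥bis P0·P3 via (12.635,12.7): [(12.6179, 12.7) (16, 12.6979) (16, 29) (1.4346, 29)]  |A|=146.2753
5. ⊥bis P0·P4 via (12.175,14.985): [(10.9844, 15.0809) (16, 14.677) (16, 29) (1.4346, 29)]  |A|=137.2877
6. ⊥bis P0·P5 via (13.26,16.04): [(10.5689, 15.6865) (16, 16.3999) (16, 29) (1.4346, 29)]  |A|=131.1742
7. ⊥bis P0·P6 via (9.095,18.975): [(10.7396, 15.7089) (16, 16.3999) (16, 29) (4.0472, 29)]  |A|=112.5741
8. canonical 4-gon: [(10.7396, 15.7089) (16, 16.3999) (16, 29) (4.0472, 29)]
9. shoelace: 112.5741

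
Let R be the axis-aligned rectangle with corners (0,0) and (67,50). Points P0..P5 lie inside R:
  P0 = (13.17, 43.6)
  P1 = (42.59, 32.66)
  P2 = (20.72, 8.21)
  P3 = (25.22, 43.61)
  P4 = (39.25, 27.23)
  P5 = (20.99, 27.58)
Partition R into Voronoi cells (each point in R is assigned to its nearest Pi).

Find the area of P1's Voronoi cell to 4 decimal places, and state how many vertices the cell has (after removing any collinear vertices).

1. box [0,67]×[0,50]: [(0, 0) (67, 0) (67, 50) (0, 50)]
2. ⊥bis P1·P0 via (27.88,38.13): [(13.7011, 0) (67, 0) (67, 50) (32.2939, 50)]  |A|=2200.1234
3. ⊥bis P1·P2 via (31.655,20.435): [(23.8846, 27.3855) (54.5007, 0) (67, 0) (67, 50) (32.2939, 50)]  |A|=1641.4656
4. ⊥bis P1·P3 via (33.905,38.135): [(25.9589, 25.5301) (54.5007, 0) (67, 0) (67, 50) (41.3847, 50)]  |A|=1498.9847
5. ⊥bis P1·P4 via (40.92,29.945): [(32.1447, 35.3427) (67, 13.9032) (67, 50) (41.3847, 50)]  |A|=816.8087
6. ⊥bis P1·P5 via (31.79,30.12): [(32.1447, 35.3427) (67, 13.9032) (67, 50) (41.3847, 50)]  |A|=816.8087
7. canonical 4-gon: [(32.1447, 35.3427) (67, 13.9032) (67, 50) (41.3847, 50)]
8. shoelace: 816.8087

Area of P1's cell: 816.8087 (4 vertices)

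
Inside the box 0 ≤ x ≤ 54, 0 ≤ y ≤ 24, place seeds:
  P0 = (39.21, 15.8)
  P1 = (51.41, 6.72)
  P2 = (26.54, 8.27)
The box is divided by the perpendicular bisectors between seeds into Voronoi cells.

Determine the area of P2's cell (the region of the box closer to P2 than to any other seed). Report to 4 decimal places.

1. box [0,54]×[0,24]: [(0, 0) (54, 0) (54, 24) (0, 24)]
2. ⊥bis P2·P0 via (32.875,12.035): [(0, 0) (40.0276, 0) (25.764, 24) (0, 24)]  |A|=789.4992
3. ⊥bis P2·P1 via (38.975,7.495): [(0, 0) (38.5079, 0) (38.6521, 2.3144) (25.764, 24) (0, 24)]  |A|=787.7406
4. canonical 5-gon: [(0, 0) (38.5079, 0) (38.6521, 2.3144) (25.764, 24) (0, 24)]
5. shoelace: 787.7406

Area of P2's cell: 787.7406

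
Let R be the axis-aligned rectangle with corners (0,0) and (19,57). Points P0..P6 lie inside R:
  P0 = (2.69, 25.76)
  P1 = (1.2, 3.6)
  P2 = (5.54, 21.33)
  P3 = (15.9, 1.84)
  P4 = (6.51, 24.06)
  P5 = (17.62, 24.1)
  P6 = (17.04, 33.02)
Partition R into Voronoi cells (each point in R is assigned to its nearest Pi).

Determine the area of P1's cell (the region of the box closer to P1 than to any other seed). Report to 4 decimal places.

Area of P1's cell: 108.4181

1. box [0,19]×[0,57]: [(0, 0) (19, 0) (19, 57) (0, 57)]
2. ⊥bis P1·P0 via (1.945,14.68): [(0, 14.8108) (0, 0) (19, 0) (19, 13.5333)]  |A|=269.2683
3. ⊥bis P1·P2 via (3.37,12.465): [(0, 13.2899) (0, 0) (19, 0) (19, 8.639)]  |A|=208.3251
4. ⊥bis P1·P3 via (8.55,2.72): [(9.536, 10.9557) (0, 13.2899) (0, 0) (8.2243, 0)]  |A|=108.4181
5. ⊥bis P1·P4 via (3.855,13.83): [(9.536, 10.9557) (0, 13.2899) (0, 0) (8.2243, 0)]  |A|=108.4181
6. ⊥bis P1·P5 via (9.41,13.85): [(9.536, 10.9557) (0, 13.2899) (0, 0) (8.2243, 0)]  |A|=108.4181
7. ⊥bis P1·P6 via (9.12,18.31): [(9.536, 10.9557) (0, 13.2899) (0, 0) (8.2243, 0)]  |A|=108.4181
8. canonical 4-gon: [(9.536, 10.9557) (0, 13.2899) (0, 0) (8.2243, 0)]
9. shoelace: 108.4181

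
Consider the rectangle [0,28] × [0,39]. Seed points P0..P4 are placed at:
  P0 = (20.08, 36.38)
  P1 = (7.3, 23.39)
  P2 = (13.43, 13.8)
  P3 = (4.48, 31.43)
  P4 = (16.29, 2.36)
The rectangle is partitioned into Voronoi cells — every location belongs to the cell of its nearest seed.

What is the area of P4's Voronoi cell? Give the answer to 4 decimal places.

Area of P4's cell: 220.2200

1. box [0,28]×[0,39]: [(0, 0) (28, 0) (28, 39) (0, 39)]
2. ⊥bis P4·P0 via (18.185,19.37): [(0, 21.3959) (0, 0) (28, 0) (28, 18.2766)]  |A|=555.4144
3. ⊥bis P4·P1 via (11.795,12.875): [(25.1686, 18.592) (0, 7.8328) (0, 0) (28, 0) (28, 18.2766)]  |A|=384.7328
4. ⊥bis P4·P2 via (14.86,8.08): [(0, 4.365) (0, 0) (28, 0) (28, 11.365)]  |A|=220.22
5. ⊥bis P4·P3 via (10.385,16.895): [(0, 4.365) (0, 0) (28, 0) (28, 11.365)]  |A|=220.22
6. canonical 4-gon: [(0, 4.365) (0, 0) (28, 0) (28, 11.365)]
7. shoelace: 220.22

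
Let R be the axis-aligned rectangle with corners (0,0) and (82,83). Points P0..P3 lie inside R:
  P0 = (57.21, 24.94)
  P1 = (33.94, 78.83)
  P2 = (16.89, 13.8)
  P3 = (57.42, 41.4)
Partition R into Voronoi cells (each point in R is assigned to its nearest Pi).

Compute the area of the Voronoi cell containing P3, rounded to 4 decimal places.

Area of P3's cell: 1765.0187

1. box [0,82]×[0,83]: [(0, 0) (82, 0) (82, 83) (0, 83)]
2. ⊥bis P3·P0 via (57.315,33.17): [(0, 33.9012) (82, 32.8551) (82, 83) (0, 83)]  |A|=4068.9917
3. ⊥bis P3·P1 via (45.68,60.115): [(3.8145, 33.8526) (82, 32.8551) (82, 82.8987)]  |A|=1956.3439
4. ⊥bis P3·P2 via (37.155,27.6): [(24.1922, 46.6356) (33.152, 33.4783) (82, 32.8551) (82, 82.8987)]  |A|=1765.0187
5. canonical 4-gon: [(24.1922, 46.6356) (33.152, 33.4783) (82, 32.8551) (82, 82.8987)]
6. shoelace: 1765.0187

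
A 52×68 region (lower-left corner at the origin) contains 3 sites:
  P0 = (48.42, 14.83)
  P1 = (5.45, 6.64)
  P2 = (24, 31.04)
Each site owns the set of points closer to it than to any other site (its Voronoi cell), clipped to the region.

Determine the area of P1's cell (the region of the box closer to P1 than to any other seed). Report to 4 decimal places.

1. box [0,52]×[0,68]: [(0, 0) (52, 0) (52, 68) (0, 68)]
2. ⊥bis P1·P0 via (26.935,10.735): [(0, 0) (28.9811, 0) (16.0204, 68) (0, 68)]  |A|=1530.05
3. ⊥bis P1·P2 via (14.725,18.84): [(0, 30.0346) (0, 0) (28.9811, 0) (27.1975, 9.3578)]  |A|=544.0332
4. canonical 4-gon: [(0, 30.0346) (0, 0) (28.9811, 0) (27.1975, 9.3578)]
5. shoelace: 544.0332

Area of P1's cell: 544.0332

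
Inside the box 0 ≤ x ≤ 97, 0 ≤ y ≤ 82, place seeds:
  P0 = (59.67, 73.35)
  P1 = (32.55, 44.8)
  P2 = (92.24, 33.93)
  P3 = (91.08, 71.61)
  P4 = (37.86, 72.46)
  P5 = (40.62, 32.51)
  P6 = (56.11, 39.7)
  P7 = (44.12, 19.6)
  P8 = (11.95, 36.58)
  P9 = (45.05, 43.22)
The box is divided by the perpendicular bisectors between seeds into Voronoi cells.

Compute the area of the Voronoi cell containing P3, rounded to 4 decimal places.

1. box [0,97]×[0,82]: [(0, 0) (97, 0) (97, 82) (0, 82)]
2. ⊥bis P3·P0 via (75.375,72.48): [(71.3599, 0) (97, 0) (97, 82) (75.9024, 82)]  |A|=1916.248
3. ⊥bis P3·P1 via (61.815,58.205): [(73.2065, 33.3357) (88.4761, 0) (97, 0) (97, 82) (75.9024, 82)]  |A|=1630.9571
4. ⊥bis P3·P2 via (91.66,52.77): [(74.2535, 52.2341) (97, 52.9344) (97, 82) (75.9024, 82)]  |A|=644.5657
5. ⊥bis P3·P4 via (64.47,72.035): [(74.2535, 52.2341) (97, 52.9344) (97, 82) (75.9024, 82)]  |A|=644.5657
6. ⊥bis P3·P5 via (65.85,52.06): [(74.2535, 52.2341) (97, 52.9344) (97, 82) (75.9024, 82)]  |A|=644.5657
7. ⊥bis P3·P6 via (73.595,55.655): [(74.3944, 54.7789) (76.6492, 52.3079) (97, 52.9344) (97, 82) (75.9024, 82)]  |A|=641.5225
8. ⊥bis P3·P7 via (67.6,45.605): [(74.3944, 54.7789) (76.6492, 52.3079) (97, 52.9344) (97, 82) (75.9024, 82)]  |A|=641.5225
9. ⊥bis P3·P8 via (51.515,54.095): [(74.3944, 54.7789) (76.6492, 52.3079) (97, 52.9344) (97, 82) (75.9024, 82)]  |A|=641.5225
10. ⊥bis P3·P9 via (68.065,57.415): [(74.3944, 54.7789) (76.6492, 52.3079) (97, 52.9344) (97, 82) (75.9024, 82)]  |A|=641.5225
11. canonical 5-gon: [(74.3944, 54.7789) (76.6492, 52.3079) (97, 52.9344) (97, 82) (75.9024, 82)]
12. shoelace: 641.5225

Area of P3's cell: 641.5225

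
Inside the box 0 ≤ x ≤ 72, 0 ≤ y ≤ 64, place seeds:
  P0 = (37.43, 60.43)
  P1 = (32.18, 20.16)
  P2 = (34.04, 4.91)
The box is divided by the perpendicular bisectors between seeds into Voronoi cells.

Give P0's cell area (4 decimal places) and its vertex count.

Area of P0's cell: 1717.9770 (4 vertices)

1. box [0,72]×[0,64]: [(0, 0) (72, 0) (72, 64) (0, 64)]
2. ⊥bis P0·P1 via (34.805,40.295): [(0, 44.8325) (72, 35.4459) (72, 64) (0, 64)]  |A|=1717.977
3. ⊥bis P0·P2 via (35.735,32.67): [(0, 44.8325) (72, 35.4459) (72, 64) (0, 64)]  |A|=1717.977
4. canonical 4-gon: [(0, 44.8325) (72, 35.4459) (72, 64) (0, 64)]
5. shoelace: 1717.977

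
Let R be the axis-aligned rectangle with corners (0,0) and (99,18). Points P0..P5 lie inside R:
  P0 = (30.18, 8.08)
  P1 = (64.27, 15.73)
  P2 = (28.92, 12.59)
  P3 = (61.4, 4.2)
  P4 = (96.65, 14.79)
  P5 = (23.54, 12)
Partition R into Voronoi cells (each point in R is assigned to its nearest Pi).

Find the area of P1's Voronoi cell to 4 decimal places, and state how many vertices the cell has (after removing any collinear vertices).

Area of P1's cell: 277.2742 (5 vertices)

1. box [0,99]×[0,18]: [(0, 0) (99, 0) (99, 18) (0, 18)]
2. ⊥bis P1·P0 via (47.225,11.905): [(49.8966, 0) (99, 0) (99, 18) (45.8572, 18)]  |A|=920.2158
3. ⊥bis P1·P2 via (46.595,14.16): [(46.5138, 15.0743) (49.8966, 0) (99, 0) (99, 18) (46.2539, 18)]  |A|=919.6356
4. ⊥bis P1·P3 via (62.835,9.965): [(46.5138, 15.0743) (46.7626, 13.9657) (99, 0.963) (99, 18) (46.2539, 18)]  |A|=551.6028
5. ⊥bis P1·P4 via (80.46,15.26): [(46.5138, 15.0743) (46.7626, 13.9657) (80.1809, 5.6473) (80.5395, 18) (46.2539, 18)]  |A|=277.2742
6. ⊥bis P1·P5 via (43.905,13.865): [(46.5138, 15.0743) (46.7626, 13.9657) (80.1809, 5.6473) (80.5395, 18) (46.2539, 18)]  |A|=277.2742
7. canonical 5-gon: [(46.5138, 15.0743) (46.7626, 13.9657) (80.1809, 5.6473) (80.5395, 18) (46.2539, 18)]
8. shoelace: 277.2742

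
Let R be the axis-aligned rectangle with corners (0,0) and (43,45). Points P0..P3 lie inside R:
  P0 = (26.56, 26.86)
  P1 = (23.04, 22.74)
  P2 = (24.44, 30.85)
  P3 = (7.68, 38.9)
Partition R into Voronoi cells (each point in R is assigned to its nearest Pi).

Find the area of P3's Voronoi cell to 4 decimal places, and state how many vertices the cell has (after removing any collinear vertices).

1. box [0,43]×[0,45]: [(0, 0) (43, 0) (43, 45) (0, 45)]
2. ⊥bis P3·P0 via (17.12,32.88): [(0, 6.034) (24.8491, 45) (0, 45)]  |A|=484.1341
3. ⊥bis P3·P1 via (15.36,30.82): [(0, 16.2204) (16.4932, 31.8971) (24.8491, 45) (0, 45)]  |A|=400.1313
4. ⊥bis P3·P2 via (16.06,34.875): [(0, 16.2204) (13.0643, 28.6379) (20.9231, 45) (0, 45)]  |A|=359.1653
5. canonical 4-gon: [(0, 16.2204) (13.0643, 28.6379) (20.9231, 45) (0, 45)]
6. shoelace: 359.1653

Area of P3's cell: 359.1653 (4 vertices)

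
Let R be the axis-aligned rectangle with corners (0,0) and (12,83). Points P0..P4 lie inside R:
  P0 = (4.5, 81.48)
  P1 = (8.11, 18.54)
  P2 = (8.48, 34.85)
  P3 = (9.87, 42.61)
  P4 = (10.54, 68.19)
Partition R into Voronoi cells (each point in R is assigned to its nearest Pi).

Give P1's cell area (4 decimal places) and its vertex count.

Area of P1's cell: 320.9648 (4 vertices)

1. box [0,12]×[0,83]: [(0, 0) (12, 0) (12, 83) (0, 83)]
2. ⊥bis P1·P0 via (6.305,50.01): [(0, 49.6484) (0, 0) (12, 0) (12, 50.3366)]  |A|=599.9101
3. ⊥bis P1·P2 via (8.295,26.695): [(0, 26.8832) (0, 0) (12, 0) (12, 26.611)]  |A|=320.9648
4. ⊥bis P1·P3 via (8.99,30.575): [(0, 26.8832) (0, 0) (12, 0) (12, 26.611)]  |A|=320.9648
5. ⊥bis P1·P4 via (9.325,43.365): [(0, 26.8832) (0, 0) (12, 0) (12, 26.611)]  |A|=320.9648
6. canonical 4-gon: [(0, 26.8832) (0, 0) (12, 0) (12, 26.611)]
7. shoelace: 320.9648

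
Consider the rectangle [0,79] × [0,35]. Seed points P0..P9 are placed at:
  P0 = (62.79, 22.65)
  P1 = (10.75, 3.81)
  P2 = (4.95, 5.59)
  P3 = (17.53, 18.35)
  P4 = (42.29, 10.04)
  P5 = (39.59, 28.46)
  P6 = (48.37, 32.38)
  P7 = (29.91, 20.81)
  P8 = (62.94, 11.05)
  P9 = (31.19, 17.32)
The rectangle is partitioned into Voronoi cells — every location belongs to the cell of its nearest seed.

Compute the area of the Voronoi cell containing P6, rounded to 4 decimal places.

1. box [0,79]×[0,35]: [(0, 0) (79, 0) (79, 35) (0, 35)]
2. ⊥bis P6·P0 via (55.58,27.515): [(0, 0) (37.0141, 0) (60.6306, 35) (0, 35)]  |A|=1708.7807
3. ⊥bis P6·P1 via (29.56,18.095): [(39.9724, 4.3843) (60.6306, 35) (16.7217, 35)]  |A|=672.1496
4. ⊥bis P6·P2 via (26.66,18.985): [(17.026, 34.5993) (39.9724, 4.3843) (60.6306, 35) (16.7788, 35)]  |A|=672.1382
5. ⊥bis P6·P3 via (32.95,25.365): [(41.479, 6.6171) (60.6306, 35) (28.5668, 35)]  |A|=455.0322
6. ⊥bis P6·P4 via (45.33,21.21): [(33.3579, 24.4683) (50.3954, 19.8314) (60.6306, 35) (28.5668, 35)]  |A|=321.7903
7. ⊥bis P6·P5 via (43.98,30.42): [(48.474, 20.3543) (50.3954, 19.8314) (60.6306, 35) (41.9352, 35)]  |A|=154.152
8. ⊥bis P6·P7 via (39.14,26.595): [(48.474, 20.3543) (50.3954, 19.8314) (60.6306, 35) (41.9352, 35)]  |A|=154.152
9. ⊥bis P6·P8 via (55.655,21.715): [(48.474, 20.3543) (50.3954, 19.8314) (60.6306, 35) (41.9352, 35)]  |A|=154.152
10. ⊥bis P6·P9 via (39.78,24.85): [(48.474, 20.3543) (50.3954, 19.8314) (60.6306, 35) (41.9352, 35)]  |A|=154.152
11. canonical 4-gon: [(48.474, 20.3543) (50.3954, 19.8314) (60.6306, 35) (41.9352, 35)]
12. shoelace: 154.152

Area of P6's cell: 154.1520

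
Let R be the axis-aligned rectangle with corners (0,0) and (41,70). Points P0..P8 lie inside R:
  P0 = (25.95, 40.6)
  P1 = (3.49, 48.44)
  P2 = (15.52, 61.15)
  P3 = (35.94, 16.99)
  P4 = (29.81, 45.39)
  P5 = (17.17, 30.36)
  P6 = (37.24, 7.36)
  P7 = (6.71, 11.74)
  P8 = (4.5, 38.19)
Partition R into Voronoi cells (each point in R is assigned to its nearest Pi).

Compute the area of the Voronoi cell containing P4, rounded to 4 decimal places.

Area of P4's cell: 409.8321

1. box [0,41]×[0,70]: [(0, 0) (41, 0) (41, 70) (0, 70)]
2. ⊥bis P4·P0 via (27.88,42.995): [(0, 65.462) (41, 32.4223) (41, 70) (0, 70)]  |A|=863.3723
3. ⊥bis P4·P1 via (16.65,46.915): [(17.1937, 51.6065) (41, 32.4223) (41, 70) (19.3251, 70)]  |A|=646.6316
4. ⊥bis P4·P2 via (22.665,53.27): [(19.1192, 50.0549) (41, 32.4223) (41, 69.8948)]  |A|=409.9651
5. ⊥bis P4·P3 via (32.875,31.19): [(19.1192, 50.0549) (40.4896, 32.8336) (41, 32.9437) (41, 69.8948)]  |A|=409.8321
6. ⊥bis P4·P5 via (23.49,37.875): [(19.1192, 50.0549) (40.4896, 32.8336) (41, 32.9437) (41, 69.8948)]  |A|=409.8321
7. ⊥bis P4·P6 via (33.525,26.375): [(19.1192, 50.0549) (40.4896, 32.8336) (41, 32.9437) (41, 69.8948)]  |A|=409.8321
8. ⊥bis P4·P7 via (18.26,28.565): [(19.1192, 50.0549) (40.4896, 32.8336) (41, 32.9437) (41, 69.8948)]  |A|=409.8321
9. ⊥bis P4·P8 via (17.155,41.79): [(19.1192, 50.0549) (40.4896, 32.8336) (41, 32.9437) (41, 69.8948)]  |A|=409.8321
10. canonical 4-gon: [(19.1192, 50.0549) (40.4896, 32.8336) (41, 32.9437) (41, 69.8948)]
11. shoelace: 409.8321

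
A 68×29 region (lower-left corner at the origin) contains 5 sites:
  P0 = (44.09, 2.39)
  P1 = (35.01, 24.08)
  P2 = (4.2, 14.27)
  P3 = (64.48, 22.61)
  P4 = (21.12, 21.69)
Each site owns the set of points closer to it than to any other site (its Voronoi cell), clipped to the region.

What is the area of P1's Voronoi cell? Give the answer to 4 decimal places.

Area of P1's cell: 334.0091

1. box [0,68]×[0,29]: [(0, 0) (68, 0) (68, 29) (0, 29)]
2. ⊥bis P1·P0 via (39.55,13.235): [(0, 0) (7.9347, 0) (68, 25.1449) (68, 29) (0, 29)]  |A|=1216.8313
3. ⊥bis P1·P2 via (19.605,19.175): [(23.6197, 6.5662) (68, 25.1449) (68, 29) (16.4767, 29)]  |A|=663.4779
4. ⊥bis P1·P3 via (49.745,23.345): [(23.6197, 6.5662) (49.4474, 17.3783) (50.0271, 29) (16.4767, 29)]  |A|=523.2789
5. ⊥bis P1·P4 via (28.065,22.885): [(30.3856, 9.3985) (49.4474, 17.3783) (50.0271, 29) (27.0128, 29)]  |A|=334.0091
6. canonical 4-gon: [(30.3856, 9.3985) (49.4474, 17.3783) (50.0271, 29) (27.0128, 29)]
7. shoelace: 334.0091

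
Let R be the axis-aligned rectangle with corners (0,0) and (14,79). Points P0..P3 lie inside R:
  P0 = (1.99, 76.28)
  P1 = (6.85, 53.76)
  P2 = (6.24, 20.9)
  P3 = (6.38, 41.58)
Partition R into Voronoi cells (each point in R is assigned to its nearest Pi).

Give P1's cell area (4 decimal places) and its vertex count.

Area of P1's cell: 250.9030 (4 vertices)

1. box [0,14]×[0,79]: [(0, 0) (14, 0) (14, 79) (0, 79)]
2. ⊥bis P1·P0 via (4.42,65.02): [(0, 64.0661) (0, 0) (14, 0) (14, 67.0874)]  |A|=918.075
3. ⊥bis P1·P2 via (6.545,37.33): [(0, 64.0661) (0, 37.4515) (14, 37.1916) (14, 67.0874)]  |A|=395.5732
4. ⊥bis P1·P3 via (6.615,47.67): [(0, 64.0661) (0, 47.9253) (14, 47.385) (14, 67.0874)]  |A|=250.903
5. canonical 4-gon: [(0, 64.0661) (0, 47.9253) (14, 47.385) (14, 67.0874)]
6. shoelace: 250.903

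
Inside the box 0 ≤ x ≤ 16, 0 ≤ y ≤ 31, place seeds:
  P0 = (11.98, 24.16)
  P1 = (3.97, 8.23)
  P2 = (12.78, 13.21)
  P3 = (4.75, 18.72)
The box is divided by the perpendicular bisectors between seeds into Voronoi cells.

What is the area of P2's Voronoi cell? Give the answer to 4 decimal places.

1. box [0,16]×[0,31]: [(0, 0) (16, 0) (16, 31) (0, 31)]
2. ⊥bis P2·P0 via (12.38,18.685): [(0, 17.7805) (0, 0) (16, 0) (16, 18.9495)]  |A|=293.84
3. ⊥bis P2·P1 via (8.375,10.72): [(4.2101, 18.0881) (14.4347, 0) (16, 0) (16, 18.9495)]  |A|=125.8637
4. ⊥bis P2·P3 via (8.765,15.965): [(10.5391, 18.5505) (6.9255, 13.2842) (14.4347, 0) (16, 0) (16, 18.9495)]  |A|=110.0339
5. canonical 5-gon: [(10.5391, 18.5505) (6.9255, 13.2842) (14.4347, 0) (16, 0) (16, 18.9495)]
6. shoelace: 110.0339

Area of P2's cell: 110.0339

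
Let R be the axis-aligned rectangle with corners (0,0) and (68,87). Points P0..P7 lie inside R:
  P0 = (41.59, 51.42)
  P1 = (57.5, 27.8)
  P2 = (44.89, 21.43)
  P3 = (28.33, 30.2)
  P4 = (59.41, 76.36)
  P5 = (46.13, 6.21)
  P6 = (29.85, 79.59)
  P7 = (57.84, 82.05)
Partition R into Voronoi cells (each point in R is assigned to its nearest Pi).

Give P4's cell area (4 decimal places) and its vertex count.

1. box [0,68]×[0,87]: [(0, 0) (68, 0) (68, 87) (0, 87)]
2. ⊥bis P4·P0 via (50.5,63.89): [(68, 51.386) (68, 87) (18.1564, 87)]  |A|=887.5657
3. ⊥bis P4·P1 via (58.455,52.08): [(67.5282, 51.7231) (68, 51.7046) (68, 87) (18.1564, 87)]  |A|=887.4905
4. ⊥bis P4·P2 via (52.15,48.895): [(67.5282, 51.7231) (68, 51.7046) (68, 87) (18.1564, 87)]  |A|=887.4905
5. ⊥bis P4·P3 via (43.87,53.28): [(67.5282, 51.7231) (68, 51.7046) (68, 87) (18.1564, 87)]  |A|=887.4905
6. ⊥bis P4·P5 via (52.77,41.285): [(67.5282, 51.7231) (68, 51.7046) (68, 87) (18.1564, 87)]  |A|=887.4905
7. ⊥bis P4·P6 via (44.63,77.975): [(43.6275, 68.8005) (67.5282, 51.7231) (68, 51.7046) (68, 87) (45.6162, 87)]  |A|=637.6133
8. ⊥bis P4·P7 via (58.625,79.205): [(44.3335, 75.2617) (43.6275, 68.8005) (67.5282, 51.7231) (68, 51.7046) (68, 81.7918)]  |A|=444.6085
9. canonical 5-gon: [(44.3335, 75.2617) (43.6275, 68.8005) (67.5282, 51.7231) (68, 51.7046) (68, 81.7918)]
10. shoelace: 444.6085

Area of P4's cell: 444.6085 (5 vertices)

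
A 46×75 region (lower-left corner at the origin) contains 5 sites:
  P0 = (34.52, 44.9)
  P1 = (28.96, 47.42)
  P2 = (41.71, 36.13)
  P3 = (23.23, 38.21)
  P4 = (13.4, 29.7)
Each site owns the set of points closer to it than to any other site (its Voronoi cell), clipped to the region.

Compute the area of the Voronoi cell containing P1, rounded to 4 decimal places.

1. box [0,46]×[0,75]: [(0, 0) (46, 0) (46, 75) (0, 75)]
2. ⊥bis P1·P0 via (31.74,46.16): [(0, 0) (10.8186, 0) (44.8114, 75) (0, 75)]  |A|=2086.1223
3. ⊥bis P1·P2 via (35.335,41.775): [(0, 1.8705) (23.8991, 28.8602) (44.8114, 75) (0, 75)]  |A|=1907.657
4. ⊥bis P1·P3 via (26.095,42.815): [(0, 59.05) (29.3157, 40.8112) (44.8114, 75) (0, 75)]  |A|=999.8159
5. ⊥bis P1·P4 via (21.18,38.56): [(0, 59.05) (29.3157, 40.8112) (44.8114, 75) (0, 75)]  |A|=999.8159
6. canonical 4-gon: [(0, 59.05) (29.3157, 40.8112) (44.8114, 75) (0, 75)]
7. shoelace: 999.8159

Area of P1's cell: 999.8159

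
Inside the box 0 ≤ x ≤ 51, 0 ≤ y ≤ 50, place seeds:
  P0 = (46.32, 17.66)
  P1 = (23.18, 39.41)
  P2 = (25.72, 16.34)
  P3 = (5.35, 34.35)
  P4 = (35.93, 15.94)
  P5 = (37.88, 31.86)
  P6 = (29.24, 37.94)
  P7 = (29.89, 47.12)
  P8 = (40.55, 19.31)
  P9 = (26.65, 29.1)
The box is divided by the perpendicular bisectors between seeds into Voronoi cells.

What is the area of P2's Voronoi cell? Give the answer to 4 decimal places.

1. box [0,51]×[0,50]: [(0, 0) (51, 0) (51, 50) (0, 50)]
2. ⊥bis P2·P0 via (36.02,17): [(0, 0) (37.1093, 0) (33.9054, 50) (0, 50)]  |A|=1775.3689
3. ⊥bis P2·P1 via (24.45,27.875): [(0, 25.1831) (0, 0) (37.1093, 0) (35.247, 29.0637)]  |A|=983.0814
4. ⊥bis P2·P3 via (15.535,25.345): [(17.0517, 27.0604) (0, 7.7743) (0, 0) (37.1093, 0) (35.247, 29.0637)]  |A|=834.657
5. ⊥bis P2·P4 via (30.825,16.14): [(31.3144, 28.6308) (17.0517, 27.0604) (0, 7.7743) (0, 0) (30.1927, 0)]  |A|=678.091
6. ⊥bis P2·P5 via (31.8,24.1): [(31.1566, 24.6041) (26.67, 28.1194) (17.0517, 27.0604) (0, 7.7743) (0, 0) (30.1927, 0)]  |A|=668.7807
7. ⊥bis P2·P6 via (27.48,27.14): [(31.1566, 24.6041) (28.0356, 27.0495) (23.5666, 27.7777) (17.0517, 27.0604) (0, 7.7743) (0, 0) (30.1927, 0)]  |A|=666.8871
8. ⊥bis P2·P7 via (27.805,31.73): [(31.1566, 24.6041) (28.0356, 27.0495) (23.5666, 27.7777) (17.0517, 27.0604) (0, 7.7743) (0, 0) (30.1927, 0)]  |A|=666.8871
9. ⊥bis P2·P8 via (33.135,17.825): [(31.1566, 24.6041) (28.0356, 27.0495) (23.5666, 27.7777) (17.0517, 27.0604) (0, 7.7743) (0, 0) (30.1927, 0)]  |A|=666.8871
10. ⊥bis P2·P9 via (26.185,22.72): [(31.0688, 22.364) (13.9994, 23.6081) (0, 7.7743) (0, 0) (30.1927, 0)]  |A|=602.2305
11. canonical 5-gon: [(31.0688, 22.364) (13.9994, 23.6081) (0, 7.7743) (0, 0) (30.1927, 0)]
12. shoelace: 602.2305

Area of P2's cell: 602.2305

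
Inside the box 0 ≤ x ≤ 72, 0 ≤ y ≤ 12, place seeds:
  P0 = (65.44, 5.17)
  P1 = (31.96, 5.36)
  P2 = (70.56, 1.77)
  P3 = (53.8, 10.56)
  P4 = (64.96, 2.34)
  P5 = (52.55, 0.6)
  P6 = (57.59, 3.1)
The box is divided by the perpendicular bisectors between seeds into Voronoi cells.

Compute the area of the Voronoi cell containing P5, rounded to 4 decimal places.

Area of P5's cell: 75.6442

1. box [0,72]×[0,12]: [(0, 0) (72, 0) (72, 12) (0, 12)]
2. ⊥bis P5·P0 via (58.995,2.885): [(0, 0) (60.0178, 0) (55.7634, 12) (0, 12)]  |A|=694.6874
3. ⊥bis P5·P1 via (42.255,2.98): [(41.5661, 0) (60.0178, 0) (55.7634, 12) (44.3402, 12)]  |A|=179.2494
4. ⊥bis P5·P2 via (61.555,1.185): [(41.5661, 0) (60.0178, 0) (55.7634, 12) (44.3402, 12)]  |A|=179.2494
5. ⊥bis P5·P3 via (53.175,5.58): [(43.147, 6.8385) (41.5661, 0) (60.0178, 0) (58.266, 4.9411)]  |A|=98.7815
6. ⊥bis P5·P4 via (58.755,1.47): [(43.147, 6.8385) (41.5661, 0) (58.9611, 0) (58.2698, 4.9304) (58.266, 4.9411)]  |A|=96.1764
7. ⊥bis P5·P6 via (55.07,1.85): [(53.2228, 5.574) (43.147, 6.8385) (41.5661, 0) (55.9877, 0)]  |A|=75.6442
8. canonical 4-gon: [(53.2228, 5.574) (43.147, 6.8385) (41.5661, 0) (55.9877, 0)]
9. shoelace: 75.6442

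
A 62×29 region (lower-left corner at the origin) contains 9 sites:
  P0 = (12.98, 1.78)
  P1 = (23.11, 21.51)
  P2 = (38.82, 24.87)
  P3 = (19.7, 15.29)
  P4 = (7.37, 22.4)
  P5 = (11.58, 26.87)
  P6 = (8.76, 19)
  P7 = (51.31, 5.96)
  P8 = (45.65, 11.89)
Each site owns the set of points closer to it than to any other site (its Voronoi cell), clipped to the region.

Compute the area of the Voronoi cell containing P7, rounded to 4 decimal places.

1. box [0,62]×[0,29]: [(0, 0) (62, 0) (62, 29) (0, 29)]
2. ⊥bis P7·P0 via (32.145,3.87): [(32.567, 0) (62, 0) (62, 29) (29.4045, 29)]  |A|=899.4128
3. ⊥bis P7·P1 via (37.21,13.735): [(32.0831, 4.4374) (32.567, 0) (62, 0) (62, 29) (45.6274, 29)]  |A|=700.1743
4. ⊥bis P7·P2 via (45.065,15.415): [(34.1673, 8.2171) (32.0831, 4.4374) (32.567, 0) (62, 0) (62, 26.6005)]  |A|=496.6476
5. ⊥bis P7·P3 via (35.505,10.625): [(34.9461, 8.7315) (32.5136, 0.4901) (32.567, 0) (62, 0) (62, 26.6005)]  |A|=489.1371
6. ⊥bis P7·P4 via (29.34,14.18): [(34.9461, 8.7315) (32.5136, 0.4901) (32.567, 0) (62, 0) (62, 26.6005)]  |A|=489.1371
7. ⊥bis P7·P5 via (31.445,16.415): [(34.9461, 8.7315) (32.5136, 0.4901) (32.567, 0) (62, 0) (62, 26.6005)]  |A|=489.1371
8. ⊥bis P7·P6 via (30.035,12.48): [(34.9461, 8.7315) (32.5136, 0.4901) (32.567, 0) (62, 0) (62, 26.6005)]  |A|=489.1371
9. ⊥bis P7·P8 via (48.48,8.925): [(39.1292, 0) (62, 0) (62, 21.8294)]  |A|=249.6276
10. canonical 3-gon: [(39.1292, 0) (62, 0) (62, 21.8294)]
11. shoelace: 249.6276

Area of P7's cell: 249.6276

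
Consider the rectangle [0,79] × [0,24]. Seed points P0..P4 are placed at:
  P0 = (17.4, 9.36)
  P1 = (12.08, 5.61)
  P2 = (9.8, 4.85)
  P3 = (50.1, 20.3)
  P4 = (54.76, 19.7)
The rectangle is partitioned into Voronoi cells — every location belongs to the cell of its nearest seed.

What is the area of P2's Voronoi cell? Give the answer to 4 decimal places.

Area of P2's cell: 206.0349

1. box [0,79]×[0,24]: [(0, 0) (79, 0) (79, 24) (0, 24)]
2. ⊥bis P2·P0 via (13.6,7.105): [(0, 0) (17.8163, 0) (3.5742, 24) (0, 24)]  |A|=256.6849
3. ⊥bis P2·P1 via (10.94,5.23): [(0, 0) (12.6833, 0) (6.1049, 19.7354) (3.5742, 24) (0, 24)]  |A|=206.0349
4. ⊥bis P2·P3 via (29.95,12.575): [(0, 0) (12.6833, 0) (6.1049, 19.7354) (3.5742, 24) (0, 24)]  |A|=206.0349
5. ⊥bis P2·P4 via (32.28,12.275): [(0, 0) (12.6833, 0) (6.1049, 19.7354) (3.5742, 24) (0, 24)]  |A|=206.0349
6. canonical 5-gon: [(0, 0) (12.6833, 0) (6.1049, 19.7354) (3.5742, 24) (0, 24)]
7. shoelace: 206.0349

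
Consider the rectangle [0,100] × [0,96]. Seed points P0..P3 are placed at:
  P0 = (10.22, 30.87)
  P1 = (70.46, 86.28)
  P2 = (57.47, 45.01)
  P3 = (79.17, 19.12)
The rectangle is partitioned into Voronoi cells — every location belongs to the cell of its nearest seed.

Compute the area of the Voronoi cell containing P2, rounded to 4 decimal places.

1. box [0,100]×[0,96]: [(0, 0) (100, 0) (100, 96) (0, 96)]
2. ⊥bis P2·P0 via (33.845,37.94): [(45.1989, 0) (100, 0) (100, 96) (16.47, 96)]  |A|=6639.8926
3. ⊥bis P2·P1 via (63.965,65.645): [(21.5597, 78.9923) (45.1989, 0) (100, 0) (100, 54.3028)]  |A|=4294.1956
4. ⊥bis P2·P3 via (68.32,32.065): [(96.2571, 55.4808) (21.5597, 78.9923) (42.1638, 10.1419)]  |A|=2329.2583
5. canonical 3-gon: [(96.2571, 55.4808) (21.5597, 78.9923) (42.1638, 10.1419)]
6. shoelace: 2329.2583

Area of P2's cell: 2329.2583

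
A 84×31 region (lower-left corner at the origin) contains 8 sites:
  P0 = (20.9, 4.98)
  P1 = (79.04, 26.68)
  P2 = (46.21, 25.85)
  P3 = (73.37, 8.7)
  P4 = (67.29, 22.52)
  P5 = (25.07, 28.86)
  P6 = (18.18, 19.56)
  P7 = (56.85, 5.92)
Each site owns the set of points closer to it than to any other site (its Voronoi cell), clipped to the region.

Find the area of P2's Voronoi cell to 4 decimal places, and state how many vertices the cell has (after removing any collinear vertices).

Area of P2's cell: 383.3982 (6 vertices)

1. box [0,84]×[0,31]: [(0, 0) (84, 0) (84, 31) (0, 31)]
2. ⊥bis P2·P0 via (33.555,15.415): [(46.2658, 0) (84, 0) (84, 31) (20.704, 31)]  |A|=1565.9678
3. ⊥bis P2·P1 via (62.625,26.265): [(46.2658, 0) (63.289, 0) (62.5053, 31) (20.704, 31)]  |A|=911.7797
4. ⊥bis P2·P3 via (59.79,17.275): [(46.2658, 0) (48.8818, 0) (62.7344, 21.938) (62.5053, 31) (20.704, 31)]  |A|=753.7473
5. ⊥bis P2·P4 via (56.75,24.185): [(46.2658, 0) (48.8818, 0) (54.28, 8.5489) (57.8266, 31) (20.704, 31)]  |A|=661.3851
6. ⊥bis P2·P5 via (35.64,27.355): [(33.8833, 15.0169) (46.2658, 0) (48.8818, 0) (54.28, 8.5489) (57.8266, 31) (36.159, 31)]  |A|=537.8759
7. ⊥bis P2·P6 via (32.195,22.705): [(33.8976, 15.1177) (33.934, 14.9553) (46.2658, 0) (48.8818, 0) (54.28, 8.5489) (57.8266, 31) (36.159, 31)]  |A|=537.8729
8. ⊥bis P2·P7 via (51.53,15.885): [(33.8976, 15.1177) (33.934, 14.9553) (38.7801, 9.0782) (55.7989, 18.164) (57.8266, 31) (36.159, 31)]  |A|=383.3982
9. canonical 6-gon: [(33.8976, 15.1177) (33.934, 14.9553) (38.7801, 9.0782) (55.7989, 18.164) (57.8266, 31) (36.159, 31)]
10. shoelace: 383.3982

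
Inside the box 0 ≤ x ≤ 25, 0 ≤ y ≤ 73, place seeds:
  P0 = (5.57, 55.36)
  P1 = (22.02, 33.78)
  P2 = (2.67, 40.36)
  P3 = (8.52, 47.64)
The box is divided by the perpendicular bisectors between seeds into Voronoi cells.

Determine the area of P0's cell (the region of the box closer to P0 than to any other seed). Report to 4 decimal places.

1. box [0,25]×[0,73]: [(0, 0) (25, 0) (25, 73) (0, 73)]
2. ⊥bis P0·P1 via (13.795,44.57): [(0, 34.0543) (25, 53.1113) (25, 73) (0, 73)]  |A|=735.4288
3. ⊥bis P0·P2 via (4.12,47.86): [(0, 48.6565) (15.2804, 45.7023) (25, 53.1113) (25, 73) (0, 73)]  |A|=623.865
4. ⊥bis P0·P3 via (7.045,51.5): [(0, 48.8079) (25, 58.361) (25, 73) (0, 73)]  |A|=485.3878
5. canonical 4-gon: [(0, 48.8079) (25, 58.361) (25, 73) (0, 73)]
6. shoelace: 485.3878

Area of P0's cell: 485.3878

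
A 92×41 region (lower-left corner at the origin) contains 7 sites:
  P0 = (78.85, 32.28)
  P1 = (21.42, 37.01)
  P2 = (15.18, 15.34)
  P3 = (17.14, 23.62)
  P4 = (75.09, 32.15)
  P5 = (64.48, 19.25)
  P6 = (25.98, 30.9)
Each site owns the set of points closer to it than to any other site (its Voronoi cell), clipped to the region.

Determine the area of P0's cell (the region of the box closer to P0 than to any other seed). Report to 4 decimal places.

1. box [0,92]×[0,41]: [(0, 0) (92, 0) (92, 41) (0, 41)]
2. ⊥bis P0·P1 via (50.135,34.645): [(47.2816, 0) (92, 0) (92, 41) (50.6584, 41)]  |A|=1764.2299
3. ⊥bis P0·P2 via (47.015,23.81): [(48.716, 17.4165) (53.3499, 0) (92, 0) (92, 41) (50.6584, 41)]  |A|=1711.3858
4. ⊥bis P0·P3 via (47.995,27.95): [(48.9961, 20.8165) (50.3183, 11.3942) (53.3499, 0) (92, 0) (92, 41) (50.6584, 41)]  |A|=1707.8187
5. ⊥bis P0·P4 via (76.97,32.215): [(78.0838, 0) (92, 0) (92, 41) (76.6663, 41)]  |A|=599.6234
6. ⊥bis P0·P5 via (71.665,25.765): [(77.4121, 19.4268) (92, 3.3388) (92, 41) (76.6663, 41)]  |A|=440.0971
7. ⊥bis P0·P6 via (52.415,31.59): [(77.4121, 19.4268) (92, 3.3388) (92, 41) (76.6663, 41)]  |A|=440.0971
8. canonical 4-gon: [(77.4121, 19.4268) (92, 3.3388) (92, 41) (76.6663, 41)]
9. shoelace: 440.0971

Area of P0's cell: 440.0971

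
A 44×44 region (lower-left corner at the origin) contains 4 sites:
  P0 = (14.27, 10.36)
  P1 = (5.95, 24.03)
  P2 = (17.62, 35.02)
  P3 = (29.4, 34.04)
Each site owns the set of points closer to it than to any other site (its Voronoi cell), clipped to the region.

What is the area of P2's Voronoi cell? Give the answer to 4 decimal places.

1. box [0,44]×[0,44]: [(0, 0) (44, 0) (44, 44) (0, 44)]
2. ⊥bis P2·P0 via (15.945,22.69): [(0, 24.8561) (44, 18.8788) (44, 44) (0, 44)]  |A|=973.8325
3. ⊥bis P2·P1 via (11.785,29.525): [(0, 42.0392) (18.5557, 22.3353) (44, 18.8788) (44, 44) (0, 44)]  |A|=814.41
4. ⊥bis P2·P3 via (23.51,34.53): [(0, 42.0392) (18.5557, 22.3353) (22.4515, 21.8061) (24.2978, 44) (0, 44)]  |A|=325.1137
5. canonical 5-gon: [(0, 42.0392) (18.5557, 22.3353) (22.4515, 21.8061) (24.2978, 44) (0, 44)]
6. shoelace: 325.1137

Area of P2's cell: 325.1137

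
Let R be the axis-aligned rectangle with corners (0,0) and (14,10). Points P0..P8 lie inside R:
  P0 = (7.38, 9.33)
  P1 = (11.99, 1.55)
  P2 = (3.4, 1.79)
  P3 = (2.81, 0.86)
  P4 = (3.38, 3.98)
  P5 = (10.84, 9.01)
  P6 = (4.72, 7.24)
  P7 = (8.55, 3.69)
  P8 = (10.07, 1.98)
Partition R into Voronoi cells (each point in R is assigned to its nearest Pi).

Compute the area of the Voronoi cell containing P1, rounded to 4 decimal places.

1. box [0,14]×[0,10]: [(0, 0) (14, 0) (14, 10) (0, 10)]
2. ⊥bis P1·P0 via (9.685,5.44): [(0.5043, 0) (14, 0) (14, 7.9968)]  |A|=53.9616
3. ⊥bis P1·P2 via (7.695,1.67): [(7.7686, 4.3044) (7.6483, 0) (14, 0) (14, 7.9968)]  |A|=38.5859
4. ⊥bis P1·P3 via (7.4,1.205): [(7.7686, 4.3044) (7.6483, 0) (14, 0) (14, 7.9968)]  |A|=38.5859
5. ⊥bis P1·P4 via (7.685,2.765): [(8.1899, 4.5541) (7.7301, 2.9246) (7.6483, 0) (14, 0) (14, 7.9968)]  |A|=38.3
6. ⊥bis P1·P5 via (11.415,5.28): [(8.7117, 4.8633) (8.1899, 4.5541) (7.7301, 2.9246) (7.6483, 0) (14, 0) (14, 5.6785)]  |A|=32.17
7. ⊥bis P1·P6 via (8.355,4.395): [(8.7228, 4.865) (8.0266, 3.9754) (7.7301, 2.9246) (7.6483, 0) (14, 0) (14, 5.6785)]  |A|=32.0399
8. ⊥bis P1·P7 via (10.27,2.62): [(11.9788, 5.3669) (8.6401, 0) (14, 0) (14, 5.6785)]  |A|=20.1216
9. ⊥bis P1·P8 via (11.03,1.765): [(11.9788, 5.3669) (11.7567, 5.0099) (10.6347, 0) (14, 0) (14, 5.6785)]  |A|=15.1253
10. canonical 5-gon: [(11.9788, 5.3669) (11.7567, 5.0099) (10.6347, 0) (14, 0) (14, 5.6785)]
11. shoelace: 15.1253

Area of P1's cell: 15.1253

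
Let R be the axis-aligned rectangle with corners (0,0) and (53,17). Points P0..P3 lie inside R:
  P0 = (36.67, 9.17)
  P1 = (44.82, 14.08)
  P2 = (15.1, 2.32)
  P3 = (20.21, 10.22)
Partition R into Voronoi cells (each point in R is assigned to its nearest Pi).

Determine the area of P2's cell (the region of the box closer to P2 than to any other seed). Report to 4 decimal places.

1. box [0,53]×[0,17]: [(0, 0) (53, 0) (53, 17) (0, 17)]
2. ⊥bis P2·P0 via (25.885,5.745): [(0, 0) (27.7094, 0) (22.3107, 17) (0, 17)]  |A|=425.1716
3. ⊥bis P2·P1 via (29.96,8.2): [(0, 0) (27.7094, 0) (22.3107, 17) (0, 17)]  |A|=425.1716
4. ⊥bis P2·P3 via (17.655,6.27): [(0, 0) (27.3483, 0) (1.0665, 17) (0, 17)]  |A|=241.5266
5. canonical 4-gon: [(0, 0) (27.3483, 0) (1.0665, 17) (0, 17)]
6. shoelace: 241.5266

Area of P2's cell: 241.5266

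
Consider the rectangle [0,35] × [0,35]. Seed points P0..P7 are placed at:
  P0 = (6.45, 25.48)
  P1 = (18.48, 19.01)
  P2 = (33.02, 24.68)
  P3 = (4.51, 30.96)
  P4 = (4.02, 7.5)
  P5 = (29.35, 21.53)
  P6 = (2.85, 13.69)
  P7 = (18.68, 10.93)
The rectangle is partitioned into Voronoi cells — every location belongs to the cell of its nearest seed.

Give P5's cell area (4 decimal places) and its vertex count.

1. box [0,35]×[0,35]: [(0, 0) (35, 0) (35, 35) (0, 35)]
2. ⊥bis P5·P0 via (17.9,23.505): [(13.8456, 0) (35, 0) (35, 35) (19.8828, 35)]  |A|=634.7529
3. ⊥bis P5·P1 via (23.915,20.27): [(28.6142, 0) (35, 0) (35, 35) (20.5001, 35)]  |A|=365.499
4. ⊥bis P5·P2 via (31.185,23.105): [(28.6142, 0) (35, 0) (35, 18.6602) (20.9754, 35) (20.5001, 35)]  |A|=250.9195
5. ⊥bis P5·P3 via (16.93,26.245): [(28.6142, 0) (35, 0) (35, 18.6602) (20.9754, 35) (20.5001, 35)]  |A|=250.9195
6. ⊥bis P5·P4 via (16.685,14.515): [(28.6142, 0) (35, 0) (35, 18.6602) (20.9754, 35) (20.5001, 35)]  |A|=250.9195
7. ⊥bis P5·P6 via (16.1,17.61): [(28.6142, 0) (35, 0) (35, 18.6602) (20.9754, 35) (20.5001, 35)]  |A|=250.9195
8. ⊥bis P5·P7 via (24.015,16.23): [(25.1063, 15.1315) (35, 5.1725) (35, 18.6602) (20.9754, 35) (20.5001, 35)]  |A|=177.0186
9. canonical 5-gon: [(25.1063, 15.1315) (35, 5.1725) (35, 18.6602) (20.9754, 35) (20.5001, 35)]
10. shoelace: 177.0186

Area of P5's cell: 177.0186 (5 vertices)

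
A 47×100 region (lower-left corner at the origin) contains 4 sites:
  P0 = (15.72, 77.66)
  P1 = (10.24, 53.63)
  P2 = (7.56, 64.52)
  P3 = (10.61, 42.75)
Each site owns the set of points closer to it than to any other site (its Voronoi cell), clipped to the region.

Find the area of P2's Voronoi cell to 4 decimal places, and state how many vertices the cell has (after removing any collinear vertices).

1. box [0,47]×[0,100]: [(0, 0) (47, 0) (47, 100) (0, 100)]
2. ⊥bis P2·P0 via (11.64,71.09): [(0, 78.3185) (0, 0) (47, 0) (47, 49.1313)]  |A|=2995.0696
3. ⊥bis P2·P1 via (8.9,59.075): [(24.7188, 62.968) (0, 78.3185) (0, 56.8847)]  |A|=264.9089
4. ⊥bis P2·P3 via (9.085,53.635): [(24.7188, 62.968) (0, 78.3185) (0, 56.8847)]  |A|=264.9089
5. canonical 3-gon: [(24.7188, 62.968) (0, 78.3185) (0, 56.8847)]
6. shoelace: 264.9089

Area of P2's cell: 264.9089 (3 vertices)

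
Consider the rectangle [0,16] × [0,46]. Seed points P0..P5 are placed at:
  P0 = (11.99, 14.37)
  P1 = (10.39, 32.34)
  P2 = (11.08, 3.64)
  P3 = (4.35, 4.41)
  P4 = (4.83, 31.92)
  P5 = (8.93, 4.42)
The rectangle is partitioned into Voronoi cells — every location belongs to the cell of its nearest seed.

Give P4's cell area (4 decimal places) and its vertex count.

Area of P4's cell: 184.1345 (4 vertices)

1. box [0,16]×[0,46]: [(0, 0) (16, 0) (16, 46) (0, 46)]
2. ⊥bis P4·P0 via (8.41,23.145): [(0, 19.7139) (16, 26.2415) (16, 46) (0, 46)]  |A|=368.3563
3. ⊥bis P4·P1 via (7.61,32.13): [(0, 19.7139) (8.2923, 23.097) (6.5623, 46) (0, 46)]  |A|=184.1345
4. ⊥bis P4·P2 via (7.955,17.78): [(0, 19.7139) (8.2923, 23.097) (6.5623, 46) (0, 46)]  |A|=184.1345
5. ⊥bis P4·P3 via (4.59,18.165): [(0, 19.7139) (8.2923, 23.097) (6.5623, 46) (0, 46)]  |A|=184.1345
6. ⊥bis P4·P5 via (6.88,18.17): [(0, 19.7139) (8.2923, 23.097) (6.5623, 46) (0, 46)]  |A|=184.1345
7. canonical 4-gon: [(0, 19.7139) (8.2923, 23.097) (6.5623, 46) (0, 46)]
8. shoelace: 184.1345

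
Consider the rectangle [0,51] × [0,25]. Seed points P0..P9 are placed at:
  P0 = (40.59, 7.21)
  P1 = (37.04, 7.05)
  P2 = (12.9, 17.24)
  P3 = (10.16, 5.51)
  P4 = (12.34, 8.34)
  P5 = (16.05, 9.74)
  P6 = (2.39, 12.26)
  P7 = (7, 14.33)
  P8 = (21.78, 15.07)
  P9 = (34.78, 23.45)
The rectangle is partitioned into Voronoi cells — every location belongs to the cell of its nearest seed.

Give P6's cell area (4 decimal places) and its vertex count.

1. box [0,51]×[0,25]: [(0, 0) (51, 0) (51, 25) (0, 25)]
2. ⊥bis P6·P0 via (21.49,9.735): [(0, 0) (20.203, 0) (23.508, 25) (0, 25)]  |A|=546.3883
3. ⊥bis P6·P1 via (19.715,9.655): [(0, 0) (18.2633, 0) (22.0223, 25) (0, 25)]  |A|=503.5694
4. ⊥bis P6·P2 via (7.645,14.75): [(0, 0) (14.6341, 0) (2.7882, 25) (0, 25)]  |A|=217.7782
5. ⊥bis P6·P3 via (6.275,8.885): [(0, 1.6618) (8.9597, 11.9754) (2.7882, 25) (0, 25)]  |A|=122.7094
6. ⊥bis P6·P4 via (7.365,10.3): [(0, 1.6618) (7.2494, 10.0067) (8.4494, 13.0524) (2.7882, 25) (0, 25)]  |A|=121.286
7. ⊥bis P6·P5 via (9.22,11): [(0, 1.6618) (7.2494, 10.0067) (8.4494, 13.0524) (2.7882, 25) (0, 25)]  |A|=121.286
8. ⊥bis P6·P7 via (4.695,13.295): [(0, 23.751) (0, 1.6618) (6.5388, 9.1887)]  |A|=72.2189
9. ⊥bis P6·P8 via (12.085,13.665): [(0, 23.751) (0, 1.6618) (6.5388, 9.1887)]  |A|=72.2189
10. ⊥bis P6·P9 via (18.585,17.855): [(0, 23.751) (0, 1.6618) (6.5388, 9.1887)]  |A|=72.2189
11. canonical 3-gon: [(0, 23.751) (0, 1.6618) (6.5388, 9.1887)]
12. shoelace: 72.2189

Area of P6's cell: 72.2189 (3 vertices)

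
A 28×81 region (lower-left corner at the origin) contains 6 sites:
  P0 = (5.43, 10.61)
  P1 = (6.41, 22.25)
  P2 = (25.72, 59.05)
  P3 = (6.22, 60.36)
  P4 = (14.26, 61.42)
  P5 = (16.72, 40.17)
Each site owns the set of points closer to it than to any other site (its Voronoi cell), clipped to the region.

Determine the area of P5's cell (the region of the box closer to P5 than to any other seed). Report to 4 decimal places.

Area of P5's cell: 526.4034

1. box [0,28]×[0,81]: [(0, 0) (28, 0) (28, 81) (0, 81)]
2. ⊥bis P5·P0 via (11.075,25.39): [(0, 29.6199) (28, 18.9257) (28, 81) (0, 81)]  |A|=1588.3605
3. ⊥bis P5·P1 via (11.565,31.21): [(0, 37.8637) (28, 21.7544) (28, 81) (0, 81)]  |A|=1433.3463
4. ⊥bis P5·P2 via (21.22,49.61): [(0, 59.7255) (0, 37.8637) (28, 21.7544) (28, 46.378)]  |A|=650.795
5. ⊥bis P5·P3 via (11.47,50.265): [(15.4758, 52.3482) (0, 44.2999) (0, 37.8637) (28, 21.7544) (28, 46.378)]  |A|=531.4338
6. ⊥bis P5·P4 via (15.49,50.795): [(18.1002, 51.0972) (11.6298, 50.3481) (0, 44.2999) (0, 37.8637) (28, 21.7544) (28, 46.378)]  |A|=526.4034
7. canonical 6-gon: [(18.1002, 51.0972) (11.6298, 50.3481) (0, 44.2999) (0, 37.8637) (28, 21.7544) (28, 46.378)]
8. shoelace: 526.4034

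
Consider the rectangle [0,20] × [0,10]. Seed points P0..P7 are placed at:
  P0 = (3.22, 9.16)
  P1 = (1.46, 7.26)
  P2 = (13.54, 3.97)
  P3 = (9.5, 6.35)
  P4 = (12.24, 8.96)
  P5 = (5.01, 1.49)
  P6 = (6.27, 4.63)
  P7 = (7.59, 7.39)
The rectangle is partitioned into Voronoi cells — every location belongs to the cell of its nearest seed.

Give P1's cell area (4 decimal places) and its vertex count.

1. box [0,20]×[0,10]: [(0, 0) (20, 0) (20, 10) (0, 10)]
2. ⊥bis P1·P0 via (2.34,8.21): [(0, 0) (11.2031, 0) (0.4076, 10) (0, 10)]  |A|=58.0534
3. ⊥bis P1·P2 via (7.5,5.615): [(0, 0) (5.9707, 0) (7.0248, 3.8704) (0.4076, 10) (0, 10)]  |A|=47.9279
4. ⊥bis P1·P3 via (5.48,6.805): [(0, 0) (4.7098, 0) (5.326, 5.4441) (0.4076, 10) (0, 10)]  |A|=40.3785
5. ⊥bis P1·P4 via (6.85,8.11): [(0, 0) (4.7098, 0) (5.326, 5.4441) (0.4076, 10) (0, 10)]  |A|=40.3785
6. ⊥bis P1·P5 via (3.235,4.375): [(0, 2.3847) (5.1849, 5.5747) (0.4076, 10) (0, 10)]  |A|=20.6444
7. ⊥bis P1·P6 via (3.865,5.945): [(0, 2.3847) (2.8908, 4.1632) (4.1744, 6.5108) (0.4076, 10) (0, 10)]  |A|=18.8574
8. ⊥bis P1·P7 via (4.525,7.325): [(0, 2.3847) (2.8908, 4.1632) (4.1744, 6.5108) (0.4076, 10) (0, 10)]  |A|=18.8574
9. canonical 5-gon: [(0, 2.3847) (2.8908, 4.1632) (4.1744, 6.5108) (0.4076, 10) (0, 10)]
10. shoelace: 18.8574

Area of P1's cell: 18.8574 (5 vertices)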